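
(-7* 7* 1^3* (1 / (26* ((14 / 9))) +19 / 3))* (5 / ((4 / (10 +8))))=-7009.76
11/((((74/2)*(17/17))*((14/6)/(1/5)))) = 33/1295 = 0.03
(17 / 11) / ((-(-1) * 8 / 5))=85 / 88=0.97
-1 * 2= -2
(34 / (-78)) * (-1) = 17 / 39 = 0.44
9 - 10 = -1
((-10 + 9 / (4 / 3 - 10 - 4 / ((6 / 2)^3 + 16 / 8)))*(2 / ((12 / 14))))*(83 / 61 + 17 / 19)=-77245007 / 1331691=-58.01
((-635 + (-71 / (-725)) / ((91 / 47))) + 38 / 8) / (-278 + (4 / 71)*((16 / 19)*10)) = 224351686823 / 98799409800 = 2.27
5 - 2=3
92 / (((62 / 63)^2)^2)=362318103 / 3694084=98.08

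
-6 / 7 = -0.86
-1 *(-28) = 28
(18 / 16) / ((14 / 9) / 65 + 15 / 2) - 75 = -2635635 / 35212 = -74.85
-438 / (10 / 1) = -219 / 5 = -43.80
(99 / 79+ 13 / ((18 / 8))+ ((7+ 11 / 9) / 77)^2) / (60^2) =267184243 / 136582815600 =0.00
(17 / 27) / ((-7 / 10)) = -170 / 189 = -0.90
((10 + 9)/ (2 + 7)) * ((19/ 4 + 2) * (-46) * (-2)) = 1311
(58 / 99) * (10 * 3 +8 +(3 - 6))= 2030 / 99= 20.51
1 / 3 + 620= 1861 / 3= 620.33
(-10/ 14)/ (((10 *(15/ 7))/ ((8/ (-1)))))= 4/ 15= 0.27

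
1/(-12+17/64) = -64/751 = -0.09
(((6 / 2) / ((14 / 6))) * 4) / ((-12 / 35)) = -15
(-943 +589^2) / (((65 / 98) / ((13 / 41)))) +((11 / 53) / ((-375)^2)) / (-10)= 165394.36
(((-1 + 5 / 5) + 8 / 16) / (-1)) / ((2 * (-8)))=1 / 32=0.03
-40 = -40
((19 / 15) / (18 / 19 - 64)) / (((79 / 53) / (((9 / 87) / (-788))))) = 19133 / 10813794920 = 0.00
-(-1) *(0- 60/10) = -6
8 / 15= 0.53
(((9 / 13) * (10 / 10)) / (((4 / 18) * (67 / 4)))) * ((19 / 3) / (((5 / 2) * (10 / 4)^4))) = 32832 / 2721875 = 0.01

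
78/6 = 13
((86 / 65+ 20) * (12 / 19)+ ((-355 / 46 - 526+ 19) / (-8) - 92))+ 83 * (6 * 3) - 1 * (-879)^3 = 308661418539351 / 454480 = 679152918.81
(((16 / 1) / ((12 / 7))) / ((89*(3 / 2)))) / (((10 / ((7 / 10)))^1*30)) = 0.00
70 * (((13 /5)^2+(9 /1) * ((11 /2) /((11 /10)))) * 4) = 72464 /5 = 14492.80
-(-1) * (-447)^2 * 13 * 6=15585102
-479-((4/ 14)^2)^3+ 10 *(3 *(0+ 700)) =2414275065/ 117649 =20521.00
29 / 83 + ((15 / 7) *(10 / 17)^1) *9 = 115501 / 9877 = 11.69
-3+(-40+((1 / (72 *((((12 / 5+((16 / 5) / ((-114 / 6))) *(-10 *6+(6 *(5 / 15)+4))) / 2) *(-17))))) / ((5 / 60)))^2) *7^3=-13723.00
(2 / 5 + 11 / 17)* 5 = 89 / 17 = 5.24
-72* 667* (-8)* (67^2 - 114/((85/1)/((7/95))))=732954966336/425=1724599920.79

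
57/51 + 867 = 14758/17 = 868.12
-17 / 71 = -0.24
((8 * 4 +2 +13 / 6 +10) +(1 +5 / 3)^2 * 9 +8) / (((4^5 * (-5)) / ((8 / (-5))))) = 709 / 19200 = 0.04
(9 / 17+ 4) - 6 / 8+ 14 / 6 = 1247 / 204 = 6.11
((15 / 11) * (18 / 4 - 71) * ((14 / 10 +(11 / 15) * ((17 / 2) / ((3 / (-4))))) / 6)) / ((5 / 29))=1199527 / 1980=605.82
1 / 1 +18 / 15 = 11 / 5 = 2.20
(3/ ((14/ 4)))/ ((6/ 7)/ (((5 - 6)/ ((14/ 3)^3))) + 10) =-0.01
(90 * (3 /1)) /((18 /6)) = 90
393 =393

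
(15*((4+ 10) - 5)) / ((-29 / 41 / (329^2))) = -599113935 / 29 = -20659101.21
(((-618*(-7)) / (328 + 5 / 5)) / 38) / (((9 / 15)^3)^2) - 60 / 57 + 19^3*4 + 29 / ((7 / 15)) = 41779153198 / 1518993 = 27504.51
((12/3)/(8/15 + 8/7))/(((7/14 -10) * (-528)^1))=0.00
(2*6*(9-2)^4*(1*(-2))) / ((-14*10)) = 2058 / 5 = 411.60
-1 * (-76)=76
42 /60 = 7 /10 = 0.70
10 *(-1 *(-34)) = 340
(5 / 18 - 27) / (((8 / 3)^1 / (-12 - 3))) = 2405 / 16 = 150.31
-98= -98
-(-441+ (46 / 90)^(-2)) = 437.17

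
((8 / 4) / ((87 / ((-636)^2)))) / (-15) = -89888 / 145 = -619.92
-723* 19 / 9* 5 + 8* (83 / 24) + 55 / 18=-136817 / 18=-7600.94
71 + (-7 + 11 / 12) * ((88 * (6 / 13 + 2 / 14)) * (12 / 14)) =-131433 / 637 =-206.33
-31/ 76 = -0.41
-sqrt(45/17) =-3 * sqrt(85)/17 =-1.63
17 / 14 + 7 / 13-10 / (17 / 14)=-6.48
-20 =-20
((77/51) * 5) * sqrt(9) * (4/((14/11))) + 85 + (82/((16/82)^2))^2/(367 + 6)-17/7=572250598471/45452288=12590.14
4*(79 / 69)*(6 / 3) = 632 / 69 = 9.16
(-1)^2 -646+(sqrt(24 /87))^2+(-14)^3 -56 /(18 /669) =-475895 /87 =-5470.06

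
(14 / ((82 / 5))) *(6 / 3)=70 / 41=1.71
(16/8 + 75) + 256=333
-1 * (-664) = 664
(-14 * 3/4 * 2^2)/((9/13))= -182/3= -60.67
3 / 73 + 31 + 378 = 29860 / 73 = 409.04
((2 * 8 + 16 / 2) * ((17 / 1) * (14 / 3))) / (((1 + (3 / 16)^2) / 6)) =11036.02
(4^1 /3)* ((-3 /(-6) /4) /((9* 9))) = 1 /486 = 0.00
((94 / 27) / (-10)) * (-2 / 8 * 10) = 47 / 54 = 0.87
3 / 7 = 0.43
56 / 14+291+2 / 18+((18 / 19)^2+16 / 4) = 974728 / 3249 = 300.01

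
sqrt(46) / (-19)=-sqrt(46) / 19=-0.36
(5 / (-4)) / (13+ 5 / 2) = -0.08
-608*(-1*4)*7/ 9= 17024/ 9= 1891.56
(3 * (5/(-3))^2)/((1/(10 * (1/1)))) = 250/3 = 83.33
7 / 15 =0.47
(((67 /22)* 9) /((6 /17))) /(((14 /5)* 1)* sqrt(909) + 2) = -85425 /3917408 + 358785* sqrt(101) /3917408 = 0.90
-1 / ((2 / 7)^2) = -49 / 4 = -12.25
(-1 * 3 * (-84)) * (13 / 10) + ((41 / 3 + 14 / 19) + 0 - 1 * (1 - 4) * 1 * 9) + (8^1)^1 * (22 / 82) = 4336886 / 11685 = 371.15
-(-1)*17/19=17/19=0.89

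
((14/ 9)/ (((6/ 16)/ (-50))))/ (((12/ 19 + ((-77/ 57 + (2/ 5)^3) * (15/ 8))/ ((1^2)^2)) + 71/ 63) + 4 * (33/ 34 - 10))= 2532320000/ 448963797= 5.64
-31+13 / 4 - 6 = -135 / 4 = -33.75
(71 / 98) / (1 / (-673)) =-47783 / 98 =-487.58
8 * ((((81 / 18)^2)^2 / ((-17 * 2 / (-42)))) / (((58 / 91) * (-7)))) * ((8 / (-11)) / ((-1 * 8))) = -1791153 / 21692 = -82.57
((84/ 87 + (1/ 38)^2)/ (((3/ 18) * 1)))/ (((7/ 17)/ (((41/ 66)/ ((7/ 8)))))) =10.00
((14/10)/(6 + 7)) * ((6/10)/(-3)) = -7/325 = -0.02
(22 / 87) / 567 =22 / 49329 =0.00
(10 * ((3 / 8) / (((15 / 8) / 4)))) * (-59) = -472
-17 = -17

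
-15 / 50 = -3 / 10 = -0.30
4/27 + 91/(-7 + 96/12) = 2461/27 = 91.15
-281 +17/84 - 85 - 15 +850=39413/84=469.20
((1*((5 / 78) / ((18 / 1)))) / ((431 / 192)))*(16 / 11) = 1280 / 554697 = 0.00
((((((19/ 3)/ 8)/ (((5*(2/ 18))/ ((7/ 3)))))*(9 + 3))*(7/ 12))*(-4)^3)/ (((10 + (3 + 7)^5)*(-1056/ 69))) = 0.00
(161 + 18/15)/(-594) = -811/2970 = -0.27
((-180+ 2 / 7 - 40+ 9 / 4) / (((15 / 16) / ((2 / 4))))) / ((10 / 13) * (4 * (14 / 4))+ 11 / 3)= -158314 / 19705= -8.03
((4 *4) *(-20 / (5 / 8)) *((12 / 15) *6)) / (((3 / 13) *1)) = -53248 / 5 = -10649.60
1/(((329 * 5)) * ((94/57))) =57/154630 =0.00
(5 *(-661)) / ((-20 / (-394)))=-130217 / 2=-65108.50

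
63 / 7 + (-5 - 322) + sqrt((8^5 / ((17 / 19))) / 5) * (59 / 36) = -318 + 1888 * sqrt(3230) / 765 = -177.74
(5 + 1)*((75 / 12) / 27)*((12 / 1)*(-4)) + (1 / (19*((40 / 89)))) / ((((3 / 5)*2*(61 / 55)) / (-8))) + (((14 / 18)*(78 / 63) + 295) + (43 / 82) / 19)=293322412 / 1283013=228.62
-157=-157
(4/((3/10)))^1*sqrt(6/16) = 10*sqrt(6)/3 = 8.16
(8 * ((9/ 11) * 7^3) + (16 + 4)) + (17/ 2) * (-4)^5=-70828/ 11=-6438.91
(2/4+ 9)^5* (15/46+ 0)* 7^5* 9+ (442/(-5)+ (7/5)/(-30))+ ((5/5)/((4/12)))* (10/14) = 2949519467220791/772800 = 3816665977.25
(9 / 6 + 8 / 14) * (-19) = -551 / 14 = -39.36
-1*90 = -90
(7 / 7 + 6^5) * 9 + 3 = 69996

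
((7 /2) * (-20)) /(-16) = 35 /8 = 4.38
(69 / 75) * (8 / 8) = 23 / 25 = 0.92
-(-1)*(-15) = -15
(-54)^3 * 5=-787320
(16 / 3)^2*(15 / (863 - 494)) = 1280 / 1107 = 1.16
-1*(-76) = 76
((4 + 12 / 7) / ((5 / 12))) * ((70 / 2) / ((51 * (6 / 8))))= 12.55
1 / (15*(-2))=-1 / 30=-0.03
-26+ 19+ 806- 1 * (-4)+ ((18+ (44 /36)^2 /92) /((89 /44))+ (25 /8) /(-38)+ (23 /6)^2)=41660966909 /50405328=826.52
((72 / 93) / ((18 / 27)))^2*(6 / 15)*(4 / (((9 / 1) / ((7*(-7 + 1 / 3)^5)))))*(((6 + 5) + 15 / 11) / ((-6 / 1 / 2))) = 77987840000 / 856251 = 91080.58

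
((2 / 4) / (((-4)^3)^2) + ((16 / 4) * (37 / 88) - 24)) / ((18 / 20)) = -3351875 / 135168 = -24.80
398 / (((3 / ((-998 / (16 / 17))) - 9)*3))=-3376234 / 229113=-14.74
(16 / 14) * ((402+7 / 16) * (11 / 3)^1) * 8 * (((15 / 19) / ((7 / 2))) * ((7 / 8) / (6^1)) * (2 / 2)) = 354145 / 798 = 443.79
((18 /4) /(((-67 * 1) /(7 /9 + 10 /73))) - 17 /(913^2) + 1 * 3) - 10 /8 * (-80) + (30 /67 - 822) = -5859555946845 /8153971958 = -718.61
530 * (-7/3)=-3710/3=-1236.67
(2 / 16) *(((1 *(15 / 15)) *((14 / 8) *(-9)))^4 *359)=5655312999 / 2048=2761383.30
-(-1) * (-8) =-8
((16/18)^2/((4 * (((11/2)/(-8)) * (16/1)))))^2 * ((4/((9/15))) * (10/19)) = 51200/45251217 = 0.00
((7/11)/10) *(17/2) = 119/220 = 0.54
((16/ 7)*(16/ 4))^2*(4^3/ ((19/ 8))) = 2097152/ 931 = 2252.58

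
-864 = -864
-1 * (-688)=688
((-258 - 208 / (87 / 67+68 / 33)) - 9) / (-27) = 12.18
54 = 54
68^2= 4624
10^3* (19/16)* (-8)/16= -2375/4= -593.75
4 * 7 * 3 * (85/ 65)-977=-11273/ 13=-867.15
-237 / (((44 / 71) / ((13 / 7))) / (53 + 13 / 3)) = -3135431 / 77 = -40719.88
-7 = -7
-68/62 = -34/31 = -1.10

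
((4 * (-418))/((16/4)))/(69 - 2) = -418/67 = -6.24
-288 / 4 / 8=-9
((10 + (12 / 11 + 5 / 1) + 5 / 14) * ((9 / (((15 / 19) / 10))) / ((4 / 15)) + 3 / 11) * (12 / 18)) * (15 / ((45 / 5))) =39730105 / 5082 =7817.81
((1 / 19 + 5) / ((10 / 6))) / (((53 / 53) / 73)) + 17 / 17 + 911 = 107664 / 95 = 1133.31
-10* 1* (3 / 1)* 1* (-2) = 60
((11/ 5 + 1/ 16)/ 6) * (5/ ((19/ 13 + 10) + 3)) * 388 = 228241/ 4512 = 50.59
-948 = -948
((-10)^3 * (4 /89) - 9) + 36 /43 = -53.11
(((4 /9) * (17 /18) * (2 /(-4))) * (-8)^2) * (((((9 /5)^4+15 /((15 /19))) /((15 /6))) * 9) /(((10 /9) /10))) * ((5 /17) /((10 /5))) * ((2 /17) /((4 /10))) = -1179904 /2125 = -555.25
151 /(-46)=-151 /46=-3.28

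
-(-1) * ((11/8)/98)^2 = 121/614656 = 0.00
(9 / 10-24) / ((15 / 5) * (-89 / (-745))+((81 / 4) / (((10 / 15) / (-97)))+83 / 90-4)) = 177012 / 22598489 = 0.01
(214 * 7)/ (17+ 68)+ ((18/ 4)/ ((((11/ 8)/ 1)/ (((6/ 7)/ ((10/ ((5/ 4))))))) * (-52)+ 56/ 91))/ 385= 5998447417/ 340366180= 17.62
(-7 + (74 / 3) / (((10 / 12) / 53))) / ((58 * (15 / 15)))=7809 / 290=26.93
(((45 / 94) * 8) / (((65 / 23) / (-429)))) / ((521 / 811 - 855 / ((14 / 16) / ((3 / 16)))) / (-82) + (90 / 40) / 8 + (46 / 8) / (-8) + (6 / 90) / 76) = -29000926342080 / 89286405391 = -324.81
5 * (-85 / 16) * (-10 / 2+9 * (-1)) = 2975 / 8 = 371.88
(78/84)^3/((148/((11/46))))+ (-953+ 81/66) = -195582055027/205492672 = -951.77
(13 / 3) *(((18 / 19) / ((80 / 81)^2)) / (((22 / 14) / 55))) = 1791153 / 12160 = 147.30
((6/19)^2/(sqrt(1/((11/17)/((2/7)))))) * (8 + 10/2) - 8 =-8 + 234 * sqrt(2618)/6137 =-6.05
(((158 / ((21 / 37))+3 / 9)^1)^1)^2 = 3806401 / 49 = 77681.65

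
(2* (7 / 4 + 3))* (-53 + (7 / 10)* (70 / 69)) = -34276 / 69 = -496.75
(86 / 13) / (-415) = -86 / 5395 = -0.02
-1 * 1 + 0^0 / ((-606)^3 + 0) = -222545017 / 222545016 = -1.00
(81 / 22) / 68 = 81 / 1496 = 0.05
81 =81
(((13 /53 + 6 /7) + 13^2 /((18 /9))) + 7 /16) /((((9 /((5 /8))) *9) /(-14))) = -2553665 /274752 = -9.29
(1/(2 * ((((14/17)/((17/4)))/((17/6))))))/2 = 3.66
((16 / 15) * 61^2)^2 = 3544535296 / 225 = 15753490.20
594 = 594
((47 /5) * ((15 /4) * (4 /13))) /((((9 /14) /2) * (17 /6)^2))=15792 /3757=4.20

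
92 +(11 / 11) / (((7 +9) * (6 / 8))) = 1105 / 12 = 92.08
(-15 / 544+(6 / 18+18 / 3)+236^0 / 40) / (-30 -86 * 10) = -51659 / 7262400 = -0.01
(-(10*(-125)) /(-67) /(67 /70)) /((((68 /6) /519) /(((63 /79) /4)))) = -2145740625 /12057454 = -177.96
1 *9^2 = 81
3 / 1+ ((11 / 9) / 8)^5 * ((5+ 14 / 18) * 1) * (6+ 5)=13083724309 / 4353564672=3.01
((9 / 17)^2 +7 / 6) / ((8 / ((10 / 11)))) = 12545 / 76296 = 0.16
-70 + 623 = 553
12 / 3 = 4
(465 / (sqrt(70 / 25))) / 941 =0.30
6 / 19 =0.32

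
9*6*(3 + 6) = 486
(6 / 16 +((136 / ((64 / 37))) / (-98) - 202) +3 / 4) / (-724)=158115 / 567616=0.28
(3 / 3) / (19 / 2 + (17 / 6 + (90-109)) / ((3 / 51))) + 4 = 3181 / 796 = 4.00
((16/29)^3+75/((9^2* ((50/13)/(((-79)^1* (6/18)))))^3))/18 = 71536877328313/10498664784690000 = 0.01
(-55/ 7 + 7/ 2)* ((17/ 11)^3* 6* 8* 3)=-21577896/ 9317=-2315.97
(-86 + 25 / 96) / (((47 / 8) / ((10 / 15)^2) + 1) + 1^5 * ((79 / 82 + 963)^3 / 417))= -78853136389 / 1975541136790435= -0.00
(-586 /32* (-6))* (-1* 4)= -439.50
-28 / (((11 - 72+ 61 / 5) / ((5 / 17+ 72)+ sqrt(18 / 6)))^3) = 1982833125*sqrt(3) / 524780072+ 813543770375 / 8921261224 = 97.74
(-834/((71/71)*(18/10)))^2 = 1932100/9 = 214677.78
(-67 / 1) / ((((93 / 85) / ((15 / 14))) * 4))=-16.40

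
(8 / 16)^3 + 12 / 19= 115 / 152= 0.76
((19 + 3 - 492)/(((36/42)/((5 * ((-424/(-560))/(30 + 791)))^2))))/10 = -0.00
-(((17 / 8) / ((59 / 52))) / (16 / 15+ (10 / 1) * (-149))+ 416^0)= -202469 / 202724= -1.00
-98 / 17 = -5.76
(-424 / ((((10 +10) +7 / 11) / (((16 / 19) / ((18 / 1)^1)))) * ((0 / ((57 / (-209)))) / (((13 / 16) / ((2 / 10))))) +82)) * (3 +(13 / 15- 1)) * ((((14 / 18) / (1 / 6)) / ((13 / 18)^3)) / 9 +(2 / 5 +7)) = -130.09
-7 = -7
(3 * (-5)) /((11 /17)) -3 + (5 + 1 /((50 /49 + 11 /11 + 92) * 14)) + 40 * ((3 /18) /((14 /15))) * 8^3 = 2579634905 /709478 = 3635.96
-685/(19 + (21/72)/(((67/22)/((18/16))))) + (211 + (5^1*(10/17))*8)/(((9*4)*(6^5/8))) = -97053081059/2707754832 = -35.84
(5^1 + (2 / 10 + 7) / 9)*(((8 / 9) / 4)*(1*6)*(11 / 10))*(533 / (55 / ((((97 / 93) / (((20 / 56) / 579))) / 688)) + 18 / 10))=44563056538 / 237636345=187.53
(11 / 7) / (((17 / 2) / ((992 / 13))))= 21824 / 1547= 14.11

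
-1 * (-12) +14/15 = 194/15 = 12.93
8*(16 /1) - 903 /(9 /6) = -474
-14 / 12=-7 / 6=-1.17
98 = 98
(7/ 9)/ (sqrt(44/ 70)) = 7 * sqrt(770)/ 198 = 0.98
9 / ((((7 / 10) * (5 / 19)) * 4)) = 171 / 14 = 12.21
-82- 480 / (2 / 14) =-3442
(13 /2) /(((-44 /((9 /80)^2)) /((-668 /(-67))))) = -175851 /9433600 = -0.02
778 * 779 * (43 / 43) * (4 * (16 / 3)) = 38787968 / 3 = 12929322.67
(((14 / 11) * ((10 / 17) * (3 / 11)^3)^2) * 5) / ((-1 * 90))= -56700 / 5631792419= -0.00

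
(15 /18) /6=5 /36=0.14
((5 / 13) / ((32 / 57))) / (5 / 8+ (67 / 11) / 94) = 49115 / 49452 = 0.99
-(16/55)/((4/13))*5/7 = -52/77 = -0.68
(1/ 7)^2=1/ 49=0.02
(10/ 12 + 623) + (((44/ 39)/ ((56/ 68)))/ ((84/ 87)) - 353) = 520274/ 1911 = 272.25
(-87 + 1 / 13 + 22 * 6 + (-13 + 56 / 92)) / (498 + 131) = 9773 / 188071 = 0.05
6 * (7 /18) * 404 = 942.67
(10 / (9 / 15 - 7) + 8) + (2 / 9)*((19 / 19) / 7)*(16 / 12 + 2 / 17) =333307 / 51408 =6.48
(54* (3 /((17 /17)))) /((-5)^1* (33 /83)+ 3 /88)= -394416 /4757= -82.91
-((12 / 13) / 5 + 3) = -207 / 65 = -3.18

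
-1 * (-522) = 522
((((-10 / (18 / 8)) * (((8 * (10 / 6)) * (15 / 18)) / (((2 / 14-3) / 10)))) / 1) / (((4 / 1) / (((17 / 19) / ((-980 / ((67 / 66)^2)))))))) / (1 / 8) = -3815650 / 11731797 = -0.33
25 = 25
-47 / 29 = -1.62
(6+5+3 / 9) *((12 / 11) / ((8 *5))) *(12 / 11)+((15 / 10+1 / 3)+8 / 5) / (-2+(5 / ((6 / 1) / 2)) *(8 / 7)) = -17285 / 484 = -35.71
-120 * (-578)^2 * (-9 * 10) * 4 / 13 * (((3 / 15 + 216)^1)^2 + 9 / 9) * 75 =50596602725030400 / 13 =3892046363463876.92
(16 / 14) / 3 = 8 / 21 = 0.38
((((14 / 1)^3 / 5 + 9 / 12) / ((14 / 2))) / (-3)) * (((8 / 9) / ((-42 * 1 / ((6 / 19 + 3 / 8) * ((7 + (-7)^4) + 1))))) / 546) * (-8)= -8825773 / 653562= -13.50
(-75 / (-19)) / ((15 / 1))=5 / 19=0.26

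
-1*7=-7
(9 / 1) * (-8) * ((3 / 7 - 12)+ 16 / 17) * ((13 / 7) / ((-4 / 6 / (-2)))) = 3552120 / 833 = 4264.25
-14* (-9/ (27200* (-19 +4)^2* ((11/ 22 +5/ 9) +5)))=63/ 18530000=0.00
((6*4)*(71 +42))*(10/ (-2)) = -13560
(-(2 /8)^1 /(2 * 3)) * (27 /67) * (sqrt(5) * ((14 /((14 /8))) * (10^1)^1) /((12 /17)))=-255 * sqrt(5) /134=-4.26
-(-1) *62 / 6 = 31 / 3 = 10.33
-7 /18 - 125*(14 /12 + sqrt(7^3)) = -875*sqrt(7) - 1316 /9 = -2461.25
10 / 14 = 5 / 7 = 0.71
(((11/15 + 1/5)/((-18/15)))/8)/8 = -7/576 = -0.01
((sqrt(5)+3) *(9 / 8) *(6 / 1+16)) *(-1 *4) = -297 - 99 *sqrt(5) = -518.37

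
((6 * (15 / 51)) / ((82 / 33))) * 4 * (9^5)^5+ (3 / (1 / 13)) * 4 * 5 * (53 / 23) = 32693074359486966892625953440 / 16031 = 2039365876083024570683423.00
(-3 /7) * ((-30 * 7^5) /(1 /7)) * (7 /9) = 1176490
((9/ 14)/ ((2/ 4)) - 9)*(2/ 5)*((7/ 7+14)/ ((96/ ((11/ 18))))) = -0.29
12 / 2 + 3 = 9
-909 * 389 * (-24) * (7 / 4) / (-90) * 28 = -23101932 / 5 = -4620386.40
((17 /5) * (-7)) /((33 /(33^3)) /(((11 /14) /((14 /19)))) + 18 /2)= -27084519 /10243025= -2.64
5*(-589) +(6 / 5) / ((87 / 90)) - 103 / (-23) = -1960500 / 667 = -2939.28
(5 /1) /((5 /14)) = 14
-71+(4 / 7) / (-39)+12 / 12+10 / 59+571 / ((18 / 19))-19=49662107 / 96642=513.88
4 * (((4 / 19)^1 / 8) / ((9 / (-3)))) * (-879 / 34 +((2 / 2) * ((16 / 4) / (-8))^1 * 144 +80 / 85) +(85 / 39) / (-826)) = 53074010 / 15607683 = 3.40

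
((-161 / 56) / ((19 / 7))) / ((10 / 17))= -2737 / 1520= -1.80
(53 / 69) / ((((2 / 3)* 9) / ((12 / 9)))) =0.17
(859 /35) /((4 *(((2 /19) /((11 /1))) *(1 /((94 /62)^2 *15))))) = 1189751937 /53816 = 22107.77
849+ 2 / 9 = 7643 / 9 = 849.22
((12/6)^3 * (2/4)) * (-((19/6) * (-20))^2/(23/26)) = -3754400/207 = -18137.20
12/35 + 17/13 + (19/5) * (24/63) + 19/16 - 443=-9581521/21840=-438.71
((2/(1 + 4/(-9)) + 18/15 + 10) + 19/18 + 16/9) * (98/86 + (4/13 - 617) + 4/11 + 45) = -1854723197/184470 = -10054.34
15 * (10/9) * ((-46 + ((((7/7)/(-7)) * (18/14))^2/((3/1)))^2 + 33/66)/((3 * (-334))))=13114885825/17328991806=0.76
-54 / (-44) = 27 / 22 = 1.23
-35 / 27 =-1.30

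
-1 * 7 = -7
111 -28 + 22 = 105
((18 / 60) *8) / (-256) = -3 / 320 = -0.01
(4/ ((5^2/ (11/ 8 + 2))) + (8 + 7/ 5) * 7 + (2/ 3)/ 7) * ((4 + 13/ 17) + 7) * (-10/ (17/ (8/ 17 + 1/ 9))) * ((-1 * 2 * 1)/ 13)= 41.14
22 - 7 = 15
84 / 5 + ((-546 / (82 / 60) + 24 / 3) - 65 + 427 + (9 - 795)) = -163736 / 205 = -798.71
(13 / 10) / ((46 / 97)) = 1261 / 460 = 2.74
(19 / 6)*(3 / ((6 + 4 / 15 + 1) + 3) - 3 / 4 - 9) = -29.95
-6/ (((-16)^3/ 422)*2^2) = 633/ 4096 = 0.15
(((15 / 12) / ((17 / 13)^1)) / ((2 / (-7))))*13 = -5915 / 136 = -43.49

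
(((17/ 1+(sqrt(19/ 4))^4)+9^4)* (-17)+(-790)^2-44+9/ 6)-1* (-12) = 8189759/ 16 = 511859.94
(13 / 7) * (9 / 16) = 117 / 112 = 1.04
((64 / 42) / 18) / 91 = 0.00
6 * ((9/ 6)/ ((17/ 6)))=3.18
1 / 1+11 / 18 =1.61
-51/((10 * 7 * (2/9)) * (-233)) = 459/32620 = 0.01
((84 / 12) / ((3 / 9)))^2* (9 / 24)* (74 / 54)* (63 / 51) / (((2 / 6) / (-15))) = -12597.68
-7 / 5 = -1.40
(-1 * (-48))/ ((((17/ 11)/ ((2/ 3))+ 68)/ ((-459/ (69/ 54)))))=-513216/ 2093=-245.21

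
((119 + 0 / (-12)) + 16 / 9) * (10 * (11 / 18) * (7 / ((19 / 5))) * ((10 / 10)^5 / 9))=2092475 / 13851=151.07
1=1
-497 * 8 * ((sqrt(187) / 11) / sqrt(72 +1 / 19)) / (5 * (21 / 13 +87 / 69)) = -297206 * sqrt(3553) / 437525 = -40.49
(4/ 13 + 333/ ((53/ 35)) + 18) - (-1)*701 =647118/ 689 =939.21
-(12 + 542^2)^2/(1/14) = -1208260734464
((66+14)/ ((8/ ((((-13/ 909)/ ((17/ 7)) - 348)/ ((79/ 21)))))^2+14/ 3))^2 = 28916933913339861587279040729000000/ 98713530851526682244046840406321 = 292.94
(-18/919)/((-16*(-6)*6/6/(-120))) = 45/1838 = 0.02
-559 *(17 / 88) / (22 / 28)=-66521 / 484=-137.44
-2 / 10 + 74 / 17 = 353 / 85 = 4.15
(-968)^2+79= 937103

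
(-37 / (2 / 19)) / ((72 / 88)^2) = -85063 / 162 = -525.08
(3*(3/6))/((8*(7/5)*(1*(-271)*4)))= -15/121408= -0.00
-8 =-8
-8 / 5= -1.60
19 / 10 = 1.90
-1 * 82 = -82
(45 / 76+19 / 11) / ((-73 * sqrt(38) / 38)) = -1939 * sqrt(38) / 61028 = -0.20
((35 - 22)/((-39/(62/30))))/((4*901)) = -31/162180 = -0.00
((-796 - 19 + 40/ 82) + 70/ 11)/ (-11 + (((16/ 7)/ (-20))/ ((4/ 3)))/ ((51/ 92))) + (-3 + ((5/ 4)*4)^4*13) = 24528339639/ 2993287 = 8194.45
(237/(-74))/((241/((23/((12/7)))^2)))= -2047759/856032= -2.39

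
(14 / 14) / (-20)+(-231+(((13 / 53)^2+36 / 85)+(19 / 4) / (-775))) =-17066314571 / 74017150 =-230.57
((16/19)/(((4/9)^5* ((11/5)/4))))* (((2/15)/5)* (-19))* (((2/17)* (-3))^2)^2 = -3188646/4593655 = -0.69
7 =7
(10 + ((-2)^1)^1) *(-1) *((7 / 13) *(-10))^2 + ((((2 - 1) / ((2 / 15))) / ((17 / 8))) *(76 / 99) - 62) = -291.24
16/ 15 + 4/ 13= 268/ 195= 1.37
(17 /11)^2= 289 /121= 2.39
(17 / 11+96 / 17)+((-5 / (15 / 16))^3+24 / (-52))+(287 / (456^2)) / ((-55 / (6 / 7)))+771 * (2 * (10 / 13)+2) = 9793338398291 / 3791193120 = 2583.18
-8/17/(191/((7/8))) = -7/3247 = -0.00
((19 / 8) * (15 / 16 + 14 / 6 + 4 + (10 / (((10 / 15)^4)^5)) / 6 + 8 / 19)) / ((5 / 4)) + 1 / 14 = 464389100117 / 44040192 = 10544.67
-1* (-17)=17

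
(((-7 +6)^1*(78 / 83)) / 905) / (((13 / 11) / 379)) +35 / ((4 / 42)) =367.17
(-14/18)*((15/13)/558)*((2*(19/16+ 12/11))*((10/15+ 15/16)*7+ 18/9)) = -8912225/91922688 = -0.10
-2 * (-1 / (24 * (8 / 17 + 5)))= 0.02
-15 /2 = -7.50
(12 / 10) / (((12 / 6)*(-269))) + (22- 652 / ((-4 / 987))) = 160903.00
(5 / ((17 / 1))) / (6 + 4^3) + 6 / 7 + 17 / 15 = 7121 / 3570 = 1.99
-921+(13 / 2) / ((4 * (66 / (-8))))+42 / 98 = -425395 / 462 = -920.77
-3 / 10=-0.30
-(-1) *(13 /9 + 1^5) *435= 3190 /3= 1063.33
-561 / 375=-187 / 125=-1.50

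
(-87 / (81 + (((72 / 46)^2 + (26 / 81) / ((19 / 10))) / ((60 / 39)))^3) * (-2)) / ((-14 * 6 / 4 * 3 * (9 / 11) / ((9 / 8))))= -7172363915743075792875 / 162296270789019103542176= -0.04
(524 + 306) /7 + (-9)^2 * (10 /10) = 1397 /7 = 199.57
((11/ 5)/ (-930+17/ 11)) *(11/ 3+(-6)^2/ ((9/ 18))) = -27467/ 153195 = -0.18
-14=-14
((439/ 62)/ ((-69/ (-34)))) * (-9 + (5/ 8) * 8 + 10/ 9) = -194038/ 19251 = -10.08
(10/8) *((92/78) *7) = 805/78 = 10.32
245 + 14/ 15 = 245.93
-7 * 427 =-2989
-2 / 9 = -0.22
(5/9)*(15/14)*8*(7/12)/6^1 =25/54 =0.46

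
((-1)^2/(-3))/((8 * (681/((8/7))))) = -1/14301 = -0.00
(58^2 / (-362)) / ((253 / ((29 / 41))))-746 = -1400673476 / 1877513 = -746.03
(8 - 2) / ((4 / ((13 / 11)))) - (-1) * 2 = 83 / 22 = 3.77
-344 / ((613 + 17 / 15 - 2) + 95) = -0.49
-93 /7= -13.29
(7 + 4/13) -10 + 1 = -22/13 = -1.69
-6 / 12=-1 / 2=-0.50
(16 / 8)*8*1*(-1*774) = -12384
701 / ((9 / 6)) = 1402 / 3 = 467.33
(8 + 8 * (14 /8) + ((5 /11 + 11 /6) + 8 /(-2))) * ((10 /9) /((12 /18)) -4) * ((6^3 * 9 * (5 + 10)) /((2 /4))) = -30368520 /11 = -2760774.55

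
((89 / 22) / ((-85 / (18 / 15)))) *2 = -534 / 4675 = -0.11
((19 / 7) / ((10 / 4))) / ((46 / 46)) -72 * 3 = -7522 / 35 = -214.91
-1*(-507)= 507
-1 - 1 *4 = -5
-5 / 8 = -0.62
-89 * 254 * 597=-13495782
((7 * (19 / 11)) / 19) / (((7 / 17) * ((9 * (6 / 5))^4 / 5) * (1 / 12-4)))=-53125 / 366339996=-0.00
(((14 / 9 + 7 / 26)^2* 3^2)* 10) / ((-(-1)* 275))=182329 / 167310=1.09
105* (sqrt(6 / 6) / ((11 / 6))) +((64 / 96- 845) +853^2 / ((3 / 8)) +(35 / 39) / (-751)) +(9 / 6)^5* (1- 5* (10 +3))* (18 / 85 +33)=52671700712458 / 27385215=1923362.69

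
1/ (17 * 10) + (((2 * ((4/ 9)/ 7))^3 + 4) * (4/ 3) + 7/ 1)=1573893931/ 127523970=12.34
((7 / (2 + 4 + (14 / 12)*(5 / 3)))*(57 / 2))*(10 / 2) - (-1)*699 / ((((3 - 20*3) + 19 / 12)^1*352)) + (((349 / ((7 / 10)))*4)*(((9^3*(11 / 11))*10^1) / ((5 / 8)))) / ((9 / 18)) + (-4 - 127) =35392602912179 / 760760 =46522691.67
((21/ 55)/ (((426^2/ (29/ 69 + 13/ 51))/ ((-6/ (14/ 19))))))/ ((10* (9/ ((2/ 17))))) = -38/ 2513064525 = -0.00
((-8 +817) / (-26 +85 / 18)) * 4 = -58248 / 383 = -152.08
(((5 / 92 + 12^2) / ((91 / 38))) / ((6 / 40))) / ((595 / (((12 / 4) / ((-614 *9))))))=-251807 / 688172121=-0.00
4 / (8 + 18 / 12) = 8 / 19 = 0.42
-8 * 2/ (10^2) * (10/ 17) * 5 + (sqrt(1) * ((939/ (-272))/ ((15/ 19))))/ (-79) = -44613/ 107440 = -0.42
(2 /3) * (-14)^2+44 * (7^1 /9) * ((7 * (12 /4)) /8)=441 /2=220.50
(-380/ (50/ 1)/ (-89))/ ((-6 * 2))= -19/ 2670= -0.01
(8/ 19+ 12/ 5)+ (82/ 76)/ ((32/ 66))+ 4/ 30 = 5.18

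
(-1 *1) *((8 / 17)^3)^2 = -262144 / 24137569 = -0.01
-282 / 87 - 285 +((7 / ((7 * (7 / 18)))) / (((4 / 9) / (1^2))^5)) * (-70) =-79198849 / 7424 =-10667.95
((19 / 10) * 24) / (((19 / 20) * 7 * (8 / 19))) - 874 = -6004 / 7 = -857.71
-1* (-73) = 73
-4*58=-232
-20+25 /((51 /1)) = -19.51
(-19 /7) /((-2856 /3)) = 19 /6664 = 0.00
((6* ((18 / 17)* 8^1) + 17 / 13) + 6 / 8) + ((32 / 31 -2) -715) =-18171223 / 27404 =-663.09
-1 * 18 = -18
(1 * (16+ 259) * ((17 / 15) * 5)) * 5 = 23375 / 3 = 7791.67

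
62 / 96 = 31 / 48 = 0.65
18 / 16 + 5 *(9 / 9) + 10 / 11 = 619 / 88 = 7.03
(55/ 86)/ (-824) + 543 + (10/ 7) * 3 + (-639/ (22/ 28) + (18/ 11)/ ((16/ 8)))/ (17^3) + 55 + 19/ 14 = 16177956681245/ 26807922064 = 603.48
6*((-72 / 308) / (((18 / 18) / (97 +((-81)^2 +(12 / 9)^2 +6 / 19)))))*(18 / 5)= -245997216 / 7315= -33629.15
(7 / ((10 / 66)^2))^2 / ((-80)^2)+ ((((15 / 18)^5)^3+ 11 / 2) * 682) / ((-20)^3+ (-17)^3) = 14.23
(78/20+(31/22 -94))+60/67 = -323526/3685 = -87.80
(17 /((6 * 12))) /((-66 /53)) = -0.19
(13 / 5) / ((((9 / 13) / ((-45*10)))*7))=-1690 / 7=-241.43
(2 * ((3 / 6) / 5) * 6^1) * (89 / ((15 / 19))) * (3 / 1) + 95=12521 / 25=500.84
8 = 8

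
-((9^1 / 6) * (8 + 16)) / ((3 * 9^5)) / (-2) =2 / 19683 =0.00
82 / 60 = 41 / 30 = 1.37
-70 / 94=-35 / 47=-0.74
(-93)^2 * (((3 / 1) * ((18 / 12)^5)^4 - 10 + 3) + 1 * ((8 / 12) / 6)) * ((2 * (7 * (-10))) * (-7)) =22150234056391175 / 262144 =84496437287.87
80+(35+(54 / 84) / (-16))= 114.96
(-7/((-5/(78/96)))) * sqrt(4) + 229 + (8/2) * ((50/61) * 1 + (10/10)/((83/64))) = 48126453/202520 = 237.64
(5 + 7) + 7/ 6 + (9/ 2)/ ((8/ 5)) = 767/ 48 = 15.98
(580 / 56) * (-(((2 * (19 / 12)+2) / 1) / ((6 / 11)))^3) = -5749514045 / 653184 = -8802.29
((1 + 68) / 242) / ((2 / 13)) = 897 / 484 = 1.85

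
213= 213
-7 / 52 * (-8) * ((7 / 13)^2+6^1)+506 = 1126564 / 2197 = 512.77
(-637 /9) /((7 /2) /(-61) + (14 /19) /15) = 1054690 /123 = 8574.72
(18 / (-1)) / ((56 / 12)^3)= -243 / 1372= -0.18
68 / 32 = 17 / 8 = 2.12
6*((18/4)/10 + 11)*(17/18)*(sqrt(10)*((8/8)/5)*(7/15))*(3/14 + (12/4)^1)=3893*sqrt(10)/200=61.55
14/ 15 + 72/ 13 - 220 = -41638/ 195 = -213.53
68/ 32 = 17/ 8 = 2.12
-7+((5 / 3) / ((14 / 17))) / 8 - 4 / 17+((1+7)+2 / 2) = 11525 / 5712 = 2.02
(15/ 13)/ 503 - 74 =-483871/ 6539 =-74.00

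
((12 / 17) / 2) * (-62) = -372 / 17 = -21.88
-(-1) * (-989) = -989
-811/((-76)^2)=-811/5776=-0.14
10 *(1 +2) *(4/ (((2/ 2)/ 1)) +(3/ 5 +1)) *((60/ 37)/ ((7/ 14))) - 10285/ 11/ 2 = 5725/ 74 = 77.36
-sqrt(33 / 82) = -sqrt(2706) / 82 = -0.63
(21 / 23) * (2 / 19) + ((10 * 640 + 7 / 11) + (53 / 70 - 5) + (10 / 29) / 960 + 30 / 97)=290633621442149 / 45434225760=6396.80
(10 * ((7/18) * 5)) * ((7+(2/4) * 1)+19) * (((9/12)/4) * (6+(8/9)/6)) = 769825/1296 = 594.00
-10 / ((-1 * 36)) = 5 / 18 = 0.28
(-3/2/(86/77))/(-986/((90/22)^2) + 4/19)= 8887725/388498808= 0.02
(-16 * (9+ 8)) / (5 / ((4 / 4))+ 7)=-68 / 3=-22.67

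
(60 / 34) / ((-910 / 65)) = -15 / 119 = -0.13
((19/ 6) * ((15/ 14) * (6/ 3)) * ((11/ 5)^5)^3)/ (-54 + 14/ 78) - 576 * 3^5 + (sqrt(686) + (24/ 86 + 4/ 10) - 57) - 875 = -1219770191434786200313/ 7712390136718750 + 7 * sqrt(14) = -158131.03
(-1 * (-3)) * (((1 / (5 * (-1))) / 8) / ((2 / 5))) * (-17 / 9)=17 / 48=0.35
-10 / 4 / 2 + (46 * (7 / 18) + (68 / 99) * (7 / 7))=2287 / 132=17.33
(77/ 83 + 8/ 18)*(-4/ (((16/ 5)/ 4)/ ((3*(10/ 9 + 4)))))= -235750/ 2241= -105.20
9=9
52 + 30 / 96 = 837 / 16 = 52.31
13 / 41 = 0.32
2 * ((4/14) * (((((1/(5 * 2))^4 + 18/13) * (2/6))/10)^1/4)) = 180013/27300000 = 0.01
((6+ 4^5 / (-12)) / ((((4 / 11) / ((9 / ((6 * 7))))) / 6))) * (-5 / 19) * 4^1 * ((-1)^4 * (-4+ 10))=33660 / 19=1771.58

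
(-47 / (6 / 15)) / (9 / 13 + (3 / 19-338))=58045 / 166552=0.35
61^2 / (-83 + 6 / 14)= -26047 / 578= -45.06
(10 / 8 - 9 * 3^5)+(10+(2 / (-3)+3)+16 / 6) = -8683 / 4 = -2170.75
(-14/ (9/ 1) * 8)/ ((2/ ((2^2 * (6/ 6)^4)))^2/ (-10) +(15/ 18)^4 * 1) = -80640/ 2963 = -27.22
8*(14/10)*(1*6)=336/5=67.20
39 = 39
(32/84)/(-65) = -8/1365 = -0.01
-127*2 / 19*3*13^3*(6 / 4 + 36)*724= -45452195100 / 19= -2392220794.74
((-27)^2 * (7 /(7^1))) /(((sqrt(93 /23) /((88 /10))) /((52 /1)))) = 555984 * sqrt(2139) /155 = 165896.03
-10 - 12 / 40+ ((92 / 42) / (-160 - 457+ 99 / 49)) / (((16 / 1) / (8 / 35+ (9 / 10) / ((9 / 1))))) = -74491777 / 7232160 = -10.30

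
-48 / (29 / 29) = -48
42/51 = 0.82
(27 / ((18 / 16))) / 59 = 24 / 59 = 0.41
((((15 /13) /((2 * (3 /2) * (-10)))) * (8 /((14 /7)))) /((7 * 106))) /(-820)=1 /3954860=0.00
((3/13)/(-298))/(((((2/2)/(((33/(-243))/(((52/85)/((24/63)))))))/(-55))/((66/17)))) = -66550/4759209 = -0.01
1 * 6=6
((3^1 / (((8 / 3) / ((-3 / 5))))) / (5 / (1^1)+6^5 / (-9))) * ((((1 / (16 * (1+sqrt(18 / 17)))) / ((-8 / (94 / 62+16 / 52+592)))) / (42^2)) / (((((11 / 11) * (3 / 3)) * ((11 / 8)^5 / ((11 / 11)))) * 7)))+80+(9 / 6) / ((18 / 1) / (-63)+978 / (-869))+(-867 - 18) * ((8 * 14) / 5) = -32411862493749498425321 / 1641517302389204240 - 17230392 * sqrt(34) / 95614940726305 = -19745.06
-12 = -12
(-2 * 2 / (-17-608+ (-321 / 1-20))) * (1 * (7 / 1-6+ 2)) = 2 / 161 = 0.01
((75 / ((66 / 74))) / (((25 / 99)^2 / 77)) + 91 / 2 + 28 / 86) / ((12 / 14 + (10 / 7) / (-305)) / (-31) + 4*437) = 413005744109 / 7106644400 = 58.12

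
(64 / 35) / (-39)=-64 / 1365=-0.05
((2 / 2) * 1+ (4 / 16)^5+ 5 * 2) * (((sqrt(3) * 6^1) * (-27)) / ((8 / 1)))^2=221728995 / 16384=13533.26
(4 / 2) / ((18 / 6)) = 2 / 3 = 0.67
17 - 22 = -5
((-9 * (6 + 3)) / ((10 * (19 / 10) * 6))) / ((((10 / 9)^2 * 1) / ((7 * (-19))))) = 15309 / 200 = 76.54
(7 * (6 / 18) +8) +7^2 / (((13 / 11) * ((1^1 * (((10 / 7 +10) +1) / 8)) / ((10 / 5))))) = 72055 / 1131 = 63.71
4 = 4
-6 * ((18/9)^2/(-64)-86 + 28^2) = -33501/8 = -4187.62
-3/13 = -0.23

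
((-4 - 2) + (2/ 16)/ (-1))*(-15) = 735/ 8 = 91.88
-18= -18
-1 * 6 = -6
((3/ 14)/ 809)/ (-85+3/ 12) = -2/ 639919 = -0.00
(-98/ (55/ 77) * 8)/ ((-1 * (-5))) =-5488/ 25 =-219.52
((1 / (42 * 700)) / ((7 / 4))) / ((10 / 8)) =2 / 128625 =0.00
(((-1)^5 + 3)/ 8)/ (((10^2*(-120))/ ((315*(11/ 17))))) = -231/ 54400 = -0.00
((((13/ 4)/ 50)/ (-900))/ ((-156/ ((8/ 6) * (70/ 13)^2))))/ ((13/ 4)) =49/ 8897850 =0.00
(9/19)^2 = 81/361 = 0.22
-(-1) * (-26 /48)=-13 /24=-0.54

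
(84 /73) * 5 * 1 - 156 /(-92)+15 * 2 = 62877 /1679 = 37.45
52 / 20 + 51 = 268 / 5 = 53.60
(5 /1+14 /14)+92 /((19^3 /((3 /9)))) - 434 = -8806864 /20577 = -428.00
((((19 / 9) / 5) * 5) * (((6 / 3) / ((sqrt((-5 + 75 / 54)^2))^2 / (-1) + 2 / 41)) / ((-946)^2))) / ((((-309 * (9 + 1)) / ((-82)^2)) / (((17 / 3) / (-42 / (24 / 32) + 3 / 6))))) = -9373256 / 116166740432655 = -0.00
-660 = -660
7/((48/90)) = 105/8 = 13.12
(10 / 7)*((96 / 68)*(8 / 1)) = 1920 / 119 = 16.13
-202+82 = -120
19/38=1/2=0.50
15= 15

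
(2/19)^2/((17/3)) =12/6137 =0.00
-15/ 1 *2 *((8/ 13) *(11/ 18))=-440/ 39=-11.28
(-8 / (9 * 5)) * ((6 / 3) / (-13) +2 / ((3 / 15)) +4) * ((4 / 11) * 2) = -256 / 143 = -1.79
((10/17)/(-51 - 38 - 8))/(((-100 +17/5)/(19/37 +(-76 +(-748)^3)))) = -774241774850/29469279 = -26272.84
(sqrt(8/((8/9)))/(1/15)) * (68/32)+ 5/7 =5395/56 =96.34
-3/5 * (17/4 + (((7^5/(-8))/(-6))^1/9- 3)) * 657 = -1266331/80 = -15829.14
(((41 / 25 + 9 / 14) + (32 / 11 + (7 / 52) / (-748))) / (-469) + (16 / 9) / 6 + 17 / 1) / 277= 1489891594571 / 23875878826800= 0.06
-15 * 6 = -90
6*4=24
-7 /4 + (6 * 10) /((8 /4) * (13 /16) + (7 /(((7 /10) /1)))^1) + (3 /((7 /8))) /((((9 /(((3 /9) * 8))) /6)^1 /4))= 72371 /2604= 27.79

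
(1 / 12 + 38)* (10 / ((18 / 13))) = 29705 / 108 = 275.05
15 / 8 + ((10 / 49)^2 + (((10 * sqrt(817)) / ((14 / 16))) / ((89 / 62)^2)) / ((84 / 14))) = 36815 / 19208 + 153760 * sqrt(817) / 166341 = 28.34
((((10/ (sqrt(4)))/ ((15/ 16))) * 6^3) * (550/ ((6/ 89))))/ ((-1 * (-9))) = 3132800/ 3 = 1044266.67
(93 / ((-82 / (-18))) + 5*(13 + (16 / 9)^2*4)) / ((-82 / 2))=-493582 / 136161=-3.62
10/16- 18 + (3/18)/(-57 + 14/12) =-46573/2680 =-17.38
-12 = -12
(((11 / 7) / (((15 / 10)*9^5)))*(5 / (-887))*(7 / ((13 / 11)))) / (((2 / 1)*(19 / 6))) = -1210 / 12936986361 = -0.00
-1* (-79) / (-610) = -0.13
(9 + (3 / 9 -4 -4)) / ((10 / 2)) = 4 / 15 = 0.27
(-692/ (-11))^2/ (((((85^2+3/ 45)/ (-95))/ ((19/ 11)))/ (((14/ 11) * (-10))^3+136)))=218616512187600/ 1263122993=173076.19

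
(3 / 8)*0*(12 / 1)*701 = 0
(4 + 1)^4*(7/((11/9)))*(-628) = -24727500/11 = -2247954.55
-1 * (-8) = 8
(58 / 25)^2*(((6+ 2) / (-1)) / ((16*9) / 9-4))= -6728 / 1875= -3.59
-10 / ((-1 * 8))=1.25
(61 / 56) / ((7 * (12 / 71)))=4331 / 4704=0.92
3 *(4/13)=12/13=0.92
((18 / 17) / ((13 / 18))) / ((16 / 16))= 324 / 221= 1.47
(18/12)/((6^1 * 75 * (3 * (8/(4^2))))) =1/450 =0.00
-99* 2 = -198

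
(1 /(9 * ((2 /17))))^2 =289 /324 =0.89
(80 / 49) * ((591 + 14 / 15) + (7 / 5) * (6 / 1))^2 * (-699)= -60460722640 / 147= -411297432.93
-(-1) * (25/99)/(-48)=-25/4752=-0.01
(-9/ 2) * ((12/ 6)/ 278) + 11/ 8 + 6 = 8165/ 1112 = 7.34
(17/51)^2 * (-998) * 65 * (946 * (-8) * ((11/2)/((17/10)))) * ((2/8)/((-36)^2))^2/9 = 0.73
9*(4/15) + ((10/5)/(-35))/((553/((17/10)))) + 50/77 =3245923/1064525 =3.05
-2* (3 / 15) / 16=-1 / 40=-0.02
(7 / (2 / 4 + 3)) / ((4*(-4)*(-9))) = 1 / 72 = 0.01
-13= -13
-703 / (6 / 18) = -2109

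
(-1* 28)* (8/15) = -224/15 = -14.93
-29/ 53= -0.55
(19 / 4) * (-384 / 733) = -1824 / 733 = -2.49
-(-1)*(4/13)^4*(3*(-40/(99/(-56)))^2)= 1284505600/93308787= 13.77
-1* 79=-79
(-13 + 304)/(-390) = -97/130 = -0.75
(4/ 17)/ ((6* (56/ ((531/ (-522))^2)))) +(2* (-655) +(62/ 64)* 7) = -12520776649/ 9607584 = -1303.22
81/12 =27/4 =6.75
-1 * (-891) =891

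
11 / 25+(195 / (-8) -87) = -110.94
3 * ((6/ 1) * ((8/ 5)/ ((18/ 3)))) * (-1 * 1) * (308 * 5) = -7392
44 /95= 0.46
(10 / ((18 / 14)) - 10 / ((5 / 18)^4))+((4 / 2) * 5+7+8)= -1852693 / 1125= -1646.84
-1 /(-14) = 1 /14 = 0.07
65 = 65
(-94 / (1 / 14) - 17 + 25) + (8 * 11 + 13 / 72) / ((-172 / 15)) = -5431169 / 4128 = -1315.69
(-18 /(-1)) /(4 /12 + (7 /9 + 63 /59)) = 9558 /1157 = 8.26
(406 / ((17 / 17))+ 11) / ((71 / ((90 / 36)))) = 2085 / 142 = 14.68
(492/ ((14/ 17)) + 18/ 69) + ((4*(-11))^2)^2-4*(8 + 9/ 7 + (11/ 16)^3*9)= 618016584277/ 164864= 3748644.85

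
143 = 143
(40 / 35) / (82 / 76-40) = -304 / 10353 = -0.03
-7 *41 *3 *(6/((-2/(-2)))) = -5166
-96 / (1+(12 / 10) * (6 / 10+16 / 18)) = -34.45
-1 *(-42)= 42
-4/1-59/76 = -363/76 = -4.78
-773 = -773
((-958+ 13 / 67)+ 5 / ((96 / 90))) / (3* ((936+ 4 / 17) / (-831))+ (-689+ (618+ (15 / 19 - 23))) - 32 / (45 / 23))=4113736557885 / 487484057552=8.44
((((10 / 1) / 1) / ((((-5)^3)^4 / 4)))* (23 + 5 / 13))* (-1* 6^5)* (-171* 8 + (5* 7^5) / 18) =-62418622464 / 634765625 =-98.33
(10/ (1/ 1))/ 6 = 5/ 3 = 1.67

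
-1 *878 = -878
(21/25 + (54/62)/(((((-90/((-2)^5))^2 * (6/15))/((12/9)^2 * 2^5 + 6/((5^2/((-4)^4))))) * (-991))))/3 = 83686163/311050125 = 0.27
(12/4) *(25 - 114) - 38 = -305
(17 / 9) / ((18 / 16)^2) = 1088 / 729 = 1.49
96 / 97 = 0.99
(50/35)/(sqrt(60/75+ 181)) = 10*sqrt(505)/2121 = 0.11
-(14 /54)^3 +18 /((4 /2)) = 176804 /19683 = 8.98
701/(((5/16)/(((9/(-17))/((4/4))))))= -100944/85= -1187.58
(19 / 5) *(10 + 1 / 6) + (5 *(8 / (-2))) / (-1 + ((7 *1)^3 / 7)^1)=2293 / 60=38.22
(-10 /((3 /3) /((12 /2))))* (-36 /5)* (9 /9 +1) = 864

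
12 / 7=1.71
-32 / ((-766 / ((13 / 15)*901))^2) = -1097554952 / 33005025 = -33.25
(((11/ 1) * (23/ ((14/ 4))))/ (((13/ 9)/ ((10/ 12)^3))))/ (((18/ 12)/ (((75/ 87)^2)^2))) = 12353515625/ 1158526278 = 10.66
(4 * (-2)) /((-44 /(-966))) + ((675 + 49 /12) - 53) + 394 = 111467 /132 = 844.45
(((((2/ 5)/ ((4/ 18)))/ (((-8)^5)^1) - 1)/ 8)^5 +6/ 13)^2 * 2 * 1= 538696698166600691633472198624160759594753606431217824924906169/ 1264608136749683677063284412052745371247885310786273280000000000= 0.43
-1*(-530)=530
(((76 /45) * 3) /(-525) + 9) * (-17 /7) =-1203583 /55125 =-21.83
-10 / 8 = -5 / 4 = -1.25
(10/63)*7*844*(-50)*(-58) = 24476000/9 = 2719555.56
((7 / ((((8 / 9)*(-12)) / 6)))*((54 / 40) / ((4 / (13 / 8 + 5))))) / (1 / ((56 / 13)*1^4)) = -631071 / 16640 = -37.92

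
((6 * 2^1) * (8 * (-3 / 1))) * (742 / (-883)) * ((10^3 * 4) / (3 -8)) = -193609.06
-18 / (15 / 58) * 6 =-2088 / 5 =-417.60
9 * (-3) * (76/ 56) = -513/ 14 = -36.64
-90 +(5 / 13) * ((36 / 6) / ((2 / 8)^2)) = -690 / 13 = -53.08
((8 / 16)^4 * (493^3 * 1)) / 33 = 119823157 / 528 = 226937.80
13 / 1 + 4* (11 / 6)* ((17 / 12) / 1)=421 / 18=23.39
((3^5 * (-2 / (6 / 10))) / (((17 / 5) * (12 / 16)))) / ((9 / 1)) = -600 / 17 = -35.29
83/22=3.77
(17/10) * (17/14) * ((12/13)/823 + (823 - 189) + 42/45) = 7362091196/5616975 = 1310.69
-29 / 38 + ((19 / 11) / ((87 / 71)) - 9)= -303785 / 36366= -8.35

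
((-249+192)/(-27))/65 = 19/585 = 0.03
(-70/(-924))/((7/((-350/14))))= -125/462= -0.27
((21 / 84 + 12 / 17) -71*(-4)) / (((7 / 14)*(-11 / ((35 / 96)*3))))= -678195 / 11968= -56.67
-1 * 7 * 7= -49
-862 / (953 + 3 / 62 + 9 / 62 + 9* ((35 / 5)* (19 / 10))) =-267220 / 332597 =-0.80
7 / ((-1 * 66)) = -7 / 66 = -0.11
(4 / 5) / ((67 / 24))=96 / 335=0.29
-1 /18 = -0.06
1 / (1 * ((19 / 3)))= 3 / 19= 0.16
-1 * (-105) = 105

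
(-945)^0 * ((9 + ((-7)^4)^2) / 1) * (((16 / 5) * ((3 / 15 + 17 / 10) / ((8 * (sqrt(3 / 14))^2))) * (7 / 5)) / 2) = 1073407622 / 75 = 14312101.63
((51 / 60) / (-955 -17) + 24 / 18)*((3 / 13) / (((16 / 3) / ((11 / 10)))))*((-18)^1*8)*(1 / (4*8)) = -0.29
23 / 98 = 0.23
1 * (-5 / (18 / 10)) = -25 / 9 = -2.78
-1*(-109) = 109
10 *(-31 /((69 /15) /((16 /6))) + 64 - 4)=29000 /69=420.29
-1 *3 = -3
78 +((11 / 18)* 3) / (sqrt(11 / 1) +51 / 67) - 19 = 49379* sqrt(11) / 280668 +5507275 / 93556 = 59.45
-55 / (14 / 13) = -51.07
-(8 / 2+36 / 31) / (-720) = 2 / 279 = 0.01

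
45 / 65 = 9 / 13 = 0.69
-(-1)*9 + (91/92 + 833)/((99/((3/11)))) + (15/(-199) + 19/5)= 15.02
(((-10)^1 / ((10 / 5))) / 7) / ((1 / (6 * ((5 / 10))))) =-15 / 7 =-2.14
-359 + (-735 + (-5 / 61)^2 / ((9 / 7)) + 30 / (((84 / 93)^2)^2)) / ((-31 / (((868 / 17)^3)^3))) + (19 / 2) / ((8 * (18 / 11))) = 6670625699309887263252541827050249 / 127084460672257056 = 52489703808186410.13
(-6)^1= -6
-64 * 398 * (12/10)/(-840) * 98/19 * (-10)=-178304/95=-1876.88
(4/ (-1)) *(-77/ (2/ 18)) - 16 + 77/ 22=5519/ 2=2759.50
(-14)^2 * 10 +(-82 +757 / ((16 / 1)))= 30805 / 16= 1925.31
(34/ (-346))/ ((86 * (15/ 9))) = -0.00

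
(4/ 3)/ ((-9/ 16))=-64/ 27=-2.37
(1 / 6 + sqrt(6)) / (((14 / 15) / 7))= 5 / 4 + 15 *sqrt(6) / 2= 19.62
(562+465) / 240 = 1027 / 240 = 4.28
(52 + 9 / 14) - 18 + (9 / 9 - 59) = -327 / 14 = -23.36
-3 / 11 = -0.27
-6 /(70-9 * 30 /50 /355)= -10650 /124223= -0.09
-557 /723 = -0.77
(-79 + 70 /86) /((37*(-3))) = 3362 /4773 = 0.70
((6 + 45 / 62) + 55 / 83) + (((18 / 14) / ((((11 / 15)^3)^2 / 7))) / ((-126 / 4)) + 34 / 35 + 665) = 214266717450789 / 319075851710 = 671.52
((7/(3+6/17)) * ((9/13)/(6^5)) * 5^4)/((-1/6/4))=-74375/26676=-2.79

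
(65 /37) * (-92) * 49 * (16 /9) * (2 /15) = -1877.21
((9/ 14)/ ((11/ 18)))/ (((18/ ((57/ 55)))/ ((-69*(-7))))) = 35397/ 1210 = 29.25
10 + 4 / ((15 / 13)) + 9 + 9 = 472 / 15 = 31.47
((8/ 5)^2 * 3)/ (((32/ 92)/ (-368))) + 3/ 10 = -406257/ 50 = -8125.14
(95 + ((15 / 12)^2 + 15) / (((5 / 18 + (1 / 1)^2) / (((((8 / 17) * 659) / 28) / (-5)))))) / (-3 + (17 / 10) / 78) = -141514815 / 6358051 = -22.26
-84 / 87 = -28 / 29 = -0.97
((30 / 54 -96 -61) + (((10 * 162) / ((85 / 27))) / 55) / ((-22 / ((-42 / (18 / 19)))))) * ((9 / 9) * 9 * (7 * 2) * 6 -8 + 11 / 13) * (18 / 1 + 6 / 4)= -375713593 / 187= -2009163.60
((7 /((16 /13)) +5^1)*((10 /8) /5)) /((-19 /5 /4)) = -45 /16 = -2.81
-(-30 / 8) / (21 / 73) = 13.04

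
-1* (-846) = 846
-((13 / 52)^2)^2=-1 / 256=-0.00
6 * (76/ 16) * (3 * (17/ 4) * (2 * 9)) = 6540.75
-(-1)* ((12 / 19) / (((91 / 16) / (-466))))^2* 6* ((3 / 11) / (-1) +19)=9894475137024 / 32883851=300891.62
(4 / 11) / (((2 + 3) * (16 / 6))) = 3 / 110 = 0.03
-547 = -547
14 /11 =1.27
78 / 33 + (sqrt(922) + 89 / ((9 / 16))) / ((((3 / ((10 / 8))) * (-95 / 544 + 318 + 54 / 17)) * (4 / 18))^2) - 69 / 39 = 41616 * sqrt(922) / 1219755625 + 9510983863 / 15856823125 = 0.60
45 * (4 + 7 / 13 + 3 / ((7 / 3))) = 23850 / 91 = 262.09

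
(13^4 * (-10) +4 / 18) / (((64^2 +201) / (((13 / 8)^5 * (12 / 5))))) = -119300525123 / 66001920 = -1807.53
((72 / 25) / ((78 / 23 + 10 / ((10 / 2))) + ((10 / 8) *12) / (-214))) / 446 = 177192 / 146014825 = 0.00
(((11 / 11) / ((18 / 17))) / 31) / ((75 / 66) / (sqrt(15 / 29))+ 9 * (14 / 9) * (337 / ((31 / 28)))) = 543475856 / 76018578999621-28985 * sqrt(435) / 228055736998863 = 0.00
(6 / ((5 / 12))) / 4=18 / 5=3.60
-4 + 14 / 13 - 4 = -90 / 13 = -6.92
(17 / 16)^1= 17 / 16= 1.06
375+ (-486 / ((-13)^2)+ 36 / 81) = 372.57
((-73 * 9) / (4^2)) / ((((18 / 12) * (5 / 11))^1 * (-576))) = 803 / 7680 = 0.10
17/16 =1.06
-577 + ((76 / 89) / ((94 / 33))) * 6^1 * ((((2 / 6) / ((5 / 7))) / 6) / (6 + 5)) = -12067689 / 20915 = -576.99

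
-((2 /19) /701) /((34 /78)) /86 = -39 /9736189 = -0.00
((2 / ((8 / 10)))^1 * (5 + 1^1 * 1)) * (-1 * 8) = -120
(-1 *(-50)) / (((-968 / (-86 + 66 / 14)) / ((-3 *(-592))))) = 6315900 / 847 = 7456.79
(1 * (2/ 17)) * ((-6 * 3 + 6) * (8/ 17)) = -192/ 289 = -0.66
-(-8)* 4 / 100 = 0.32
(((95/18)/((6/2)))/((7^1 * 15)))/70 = 19/79380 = 0.00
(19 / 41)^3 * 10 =68590 / 68921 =1.00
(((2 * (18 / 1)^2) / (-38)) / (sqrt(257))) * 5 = -1620 * sqrt(257) / 4883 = -5.32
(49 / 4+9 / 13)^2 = 452929 / 2704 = 167.50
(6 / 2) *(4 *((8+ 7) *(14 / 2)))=1260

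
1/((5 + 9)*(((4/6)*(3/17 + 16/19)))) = 969/9212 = 0.11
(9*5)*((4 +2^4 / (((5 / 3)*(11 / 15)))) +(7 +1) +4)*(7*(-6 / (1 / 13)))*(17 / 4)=-33415200 / 11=-3037745.45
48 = 48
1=1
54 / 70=27 / 35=0.77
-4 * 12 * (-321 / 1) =15408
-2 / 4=-1 / 2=-0.50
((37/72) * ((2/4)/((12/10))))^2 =34225/746496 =0.05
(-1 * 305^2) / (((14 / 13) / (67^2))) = -5428659925 / 14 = -387761423.21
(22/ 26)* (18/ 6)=33/ 13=2.54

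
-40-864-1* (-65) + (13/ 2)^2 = -3187/ 4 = -796.75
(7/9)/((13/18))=14/13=1.08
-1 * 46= -46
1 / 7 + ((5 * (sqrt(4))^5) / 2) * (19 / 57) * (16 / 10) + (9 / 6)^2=3785 / 84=45.06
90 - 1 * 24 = 66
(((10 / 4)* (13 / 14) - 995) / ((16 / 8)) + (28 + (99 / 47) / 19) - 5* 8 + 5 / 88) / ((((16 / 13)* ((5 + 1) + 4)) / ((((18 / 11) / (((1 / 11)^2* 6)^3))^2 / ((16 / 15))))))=-4284400770683237633 / 614498304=-6972192995.15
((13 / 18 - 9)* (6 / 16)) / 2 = -149 / 96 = -1.55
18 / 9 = 2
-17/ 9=-1.89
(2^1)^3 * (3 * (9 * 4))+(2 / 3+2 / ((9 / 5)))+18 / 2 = 7873 / 9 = 874.78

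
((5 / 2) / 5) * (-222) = -111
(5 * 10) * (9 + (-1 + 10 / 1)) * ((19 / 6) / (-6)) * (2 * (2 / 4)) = -475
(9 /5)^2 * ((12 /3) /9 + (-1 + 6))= 17.64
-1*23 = -23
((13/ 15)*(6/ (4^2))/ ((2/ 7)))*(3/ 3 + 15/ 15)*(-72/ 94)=-819/ 470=-1.74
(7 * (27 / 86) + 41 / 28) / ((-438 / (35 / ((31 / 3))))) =-22045 / 778472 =-0.03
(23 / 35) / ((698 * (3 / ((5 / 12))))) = 23 / 175896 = 0.00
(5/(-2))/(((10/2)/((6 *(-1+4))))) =-9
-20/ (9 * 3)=-20/ 27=-0.74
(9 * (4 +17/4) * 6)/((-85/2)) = -891/85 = -10.48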